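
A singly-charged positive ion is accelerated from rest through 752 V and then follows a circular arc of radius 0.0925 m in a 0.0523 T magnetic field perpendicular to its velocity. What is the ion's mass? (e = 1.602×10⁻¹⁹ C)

m ≈ 2.49×10⁻²⁷ kg

Combine |q|V = ½mv² and r = mv/(|q|B): eliminate v to get m = qB²r²/(2V).
m = (1.602×10⁻¹⁹)(0.0523)²(0.0925)²/(2·752) ≈ 2.49×10⁻²⁷ kg.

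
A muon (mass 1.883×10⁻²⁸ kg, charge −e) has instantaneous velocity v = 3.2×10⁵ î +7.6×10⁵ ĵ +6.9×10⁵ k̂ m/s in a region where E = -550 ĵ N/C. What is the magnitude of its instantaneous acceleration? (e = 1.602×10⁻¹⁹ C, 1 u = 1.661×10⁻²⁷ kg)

Only an electric field acts, so F = qE = (−1.602×10⁻¹⁹ C)·(0, -550, 0) = (0, 8.81×10⁻¹⁷, 0) N.
|a| = |F|/m = 8.811×10⁻¹⁷/1.883×10⁻²⁸ ≈ 4.68×10¹¹ m/s².

|a| ≈ 4.68×10¹¹ m/s²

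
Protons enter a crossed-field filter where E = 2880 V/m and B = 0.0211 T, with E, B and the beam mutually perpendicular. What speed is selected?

v = 1.36×10⁵ m/s

Zero net Lorentz force requires |qE| = |q v×B|, i.e. E = vB.
v = E/B = 2880/0.0211 = 1.36×10⁵ m/s.
The result is independent of the particle's charge and mass.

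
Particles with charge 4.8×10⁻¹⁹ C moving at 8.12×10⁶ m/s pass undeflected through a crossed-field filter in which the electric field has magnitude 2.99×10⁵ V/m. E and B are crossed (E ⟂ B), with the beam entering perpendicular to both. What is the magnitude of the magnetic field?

Balance of forces in the selector: qE = qvB ⇒ B = E/v.
B = 2.99×10⁵/8.12×10⁶ = 0.0368 T.

B = 0.0368 T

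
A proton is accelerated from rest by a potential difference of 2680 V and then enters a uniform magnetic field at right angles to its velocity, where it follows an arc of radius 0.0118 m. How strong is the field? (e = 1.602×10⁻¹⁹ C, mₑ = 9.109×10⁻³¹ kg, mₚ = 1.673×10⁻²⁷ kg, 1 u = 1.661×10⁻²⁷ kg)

B ≈ 0.634 T

v = √(2|q|V/m) = √(2·1.602×10⁻¹⁹·2680/1.673×10⁻²⁷) ≈ 7.164×10⁵ m/s.
B = mv/(|q|r) = (1.673×10⁻²⁷)(7.164×10⁵)/((1.602×10⁻¹⁹)(0.0118)) ≈ 0.634 T.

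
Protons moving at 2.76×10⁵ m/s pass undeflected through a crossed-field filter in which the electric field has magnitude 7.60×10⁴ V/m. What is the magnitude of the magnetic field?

B = 0.275 T

Balance of forces in the selector: qE = qvB ⇒ B = E/v.
B = 7.60×10⁴/2.76×10⁵ = 0.275 T.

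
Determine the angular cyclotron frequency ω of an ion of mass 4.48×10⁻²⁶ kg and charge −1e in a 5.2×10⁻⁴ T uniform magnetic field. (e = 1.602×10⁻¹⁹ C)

ω ≈ 1900 rad/s

ω = |q|B/m.
ω = (1.602×10⁻¹⁹)(5.2×10⁻⁴)/4.48×10⁻²⁶ ≈ 1900 rad/s.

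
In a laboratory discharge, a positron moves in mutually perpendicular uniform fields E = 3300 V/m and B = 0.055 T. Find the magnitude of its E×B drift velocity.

v_d ≈ 6.0×10⁴ m/s

The E×B drift speed is v_d = E/B.
v_d = 3300/0.055 = 6.0×10⁴ m/s.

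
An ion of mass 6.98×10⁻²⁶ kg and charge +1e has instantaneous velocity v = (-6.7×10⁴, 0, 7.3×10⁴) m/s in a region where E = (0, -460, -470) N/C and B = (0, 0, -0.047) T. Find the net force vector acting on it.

F ≈ (0, -5.78×10⁻¹⁶, -7.53×10⁻¹⁷) N

v×B = (0, -3150, 0) N/C.
E + v×B = (0, -3610, -470) N/C.
F = q(E + v×B) = (1.602×10⁻¹⁹ C)·(0, -3610, -470) = (0, -5.78×10⁻¹⁶, -7.53×10⁻¹⁷) N.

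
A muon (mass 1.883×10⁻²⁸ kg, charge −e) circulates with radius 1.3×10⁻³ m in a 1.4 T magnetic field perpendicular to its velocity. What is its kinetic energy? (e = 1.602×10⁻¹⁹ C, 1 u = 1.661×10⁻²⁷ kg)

KE ≈ 2.3×10⁻¹⁶ J

v = |q|Br/m, then KE = ½mv² = (qBr)²/(2m).
v = (1.602×10⁻¹⁹)(1.4)(1.3×10⁻³)/1.883×10⁻²⁸ ≈ 1.548×10⁶ m/s.
KE = ½(1.883×10⁻²⁸)(1.548×10⁶)² ≈ 2.3×10⁻¹⁶ J.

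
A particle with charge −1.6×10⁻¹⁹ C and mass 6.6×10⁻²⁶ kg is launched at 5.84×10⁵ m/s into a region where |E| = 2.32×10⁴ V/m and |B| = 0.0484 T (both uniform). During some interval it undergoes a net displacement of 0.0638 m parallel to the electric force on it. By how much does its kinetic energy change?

ΔKE ≈ 2.37×10⁻¹⁶ J

The magnetic force is always ⟂ v and does no work; only the electric force changes KE.
ΔKE = F_E · d = |q|E d = (1.6×10⁻¹⁹)(2.32×10⁴)(0.0638) ≈ 2.37×10⁻¹⁶ J.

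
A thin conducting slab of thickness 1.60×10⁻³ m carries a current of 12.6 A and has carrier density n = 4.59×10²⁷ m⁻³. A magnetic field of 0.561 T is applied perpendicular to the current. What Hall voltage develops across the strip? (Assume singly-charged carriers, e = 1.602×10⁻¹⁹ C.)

V_H ≈ 6.01×10⁻⁶ V

V_H = IB/(n e t).
V_H = (12.6)(0.561)/((4.59×10²⁷)(1.602×10⁻¹⁹)(1.60×10⁻³)) ≈ 6.01×10⁻⁶ V.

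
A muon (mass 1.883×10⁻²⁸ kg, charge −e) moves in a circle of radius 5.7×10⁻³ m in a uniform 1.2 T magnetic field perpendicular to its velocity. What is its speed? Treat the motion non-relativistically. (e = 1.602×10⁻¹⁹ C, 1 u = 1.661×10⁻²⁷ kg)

v ≈ 5.8×10⁶ m/s

From |q|vB = mv²/r, v = |q|Br/m.
v = (1.602×10⁻¹⁹)(1.2)(5.7×10⁻³)/1.883×10⁻²⁸ ≈ 5.8×10⁶ m/s.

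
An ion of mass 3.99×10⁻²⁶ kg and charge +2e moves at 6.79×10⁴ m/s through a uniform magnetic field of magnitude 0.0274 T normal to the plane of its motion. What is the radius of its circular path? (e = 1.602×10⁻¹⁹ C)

r ≈ 0.309 m

The magnetic force provides the centripetal force: |q|vB = mv²/r.
r = mv/(|q|B) = (3.99×10⁻²⁶)(6.79×10⁴)/((3.204×10⁻¹⁹)(0.0274)) ≈ 0.309 m.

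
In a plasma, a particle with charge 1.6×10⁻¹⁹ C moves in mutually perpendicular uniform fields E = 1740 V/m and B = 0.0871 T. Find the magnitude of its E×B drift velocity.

v_d ≈ 2.00×10⁴ m/s

In crossed fields the guiding centre drifts at v_d = |E×B|/B² = E/B, independent of charge and mass.
v_d = 1740/0.0871 = 2.00×10⁴ m/s.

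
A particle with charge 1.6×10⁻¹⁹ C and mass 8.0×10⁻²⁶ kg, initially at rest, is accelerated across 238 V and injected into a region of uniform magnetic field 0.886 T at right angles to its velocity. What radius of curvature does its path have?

r ≈ 0.0174 m

Acceleration: |q|V = ½mv² ⇒ v = √(2|q|V/m) = √(2·1.6×10⁻¹⁹·238/8.0×10⁻²⁶) ≈ 3.085×10⁴ m/s.
In the field: r = mv/(|q|B) = (8.0×10⁻²⁶)(3.085×10⁴)/((1.6×10⁻¹⁹)(0.886)) ≈ 0.0174 m.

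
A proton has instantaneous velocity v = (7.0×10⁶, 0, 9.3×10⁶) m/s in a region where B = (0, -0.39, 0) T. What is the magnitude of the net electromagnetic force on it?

|F| ≈ 7.27×10⁻¹³ N

v×B = (3.63×10⁶, 0, -2.73×10⁶) N/C.
F = q v×B = (1.602×10⁻¹⁹ C)·(3.63×10⁶, 0, -2.73×10⁶) = (5.81×10⁻¹³, 0, -4.37×10⁻¹³) N.
|F| = 7.27×10⁻¹³ N.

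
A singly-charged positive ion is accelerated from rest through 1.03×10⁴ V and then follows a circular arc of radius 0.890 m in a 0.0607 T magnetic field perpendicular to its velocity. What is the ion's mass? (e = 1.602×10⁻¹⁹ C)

Combine |q|V = ½mv² and r = mv/(|q|B): eliminate v to get m = qB²r²/(2V).
m = (1.602×10⁻¹⁹)(0.0607)²(0.890)²/(2·1.03×10⁴) ≈ 2.27×10⁻²⁶ kg.

m ≈ 2.27×10⁻²⁶ kg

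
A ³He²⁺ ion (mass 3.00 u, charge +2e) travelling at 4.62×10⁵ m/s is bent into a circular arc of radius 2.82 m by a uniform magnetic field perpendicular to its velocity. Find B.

B ≈ 2.55×10⁻³ T

From |q|vB = mv²/r, B = mv/(|q|r).
B = (4.983×10⁻²⁷)(4.62×10⁵)/((3.204×10⁻¹⁹)(2.82)) ≈ 2.55×10⁻³ T.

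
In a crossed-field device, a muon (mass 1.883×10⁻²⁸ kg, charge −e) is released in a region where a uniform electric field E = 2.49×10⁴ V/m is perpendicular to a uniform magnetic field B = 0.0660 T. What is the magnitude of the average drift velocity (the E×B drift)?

v_d ≈ 3.77×10⁵ m/s

In crossed fields the guiding centre drifts at v_d = |E×B|/B² = E/B, independent of charge and mass.
v_d = 2.49×10⁴/0.0660 = 3.77×10⁵ m/s.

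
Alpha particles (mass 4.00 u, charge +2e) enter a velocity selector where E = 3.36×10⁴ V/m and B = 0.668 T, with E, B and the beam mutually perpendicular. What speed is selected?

v = 5.03×10⁴ m/s

For undeflected motion the electric and magnetic forces balance: qE = qvB.
v = E/B = 3.36×10⁴/0.668 = 5.03×10⁴ m/s.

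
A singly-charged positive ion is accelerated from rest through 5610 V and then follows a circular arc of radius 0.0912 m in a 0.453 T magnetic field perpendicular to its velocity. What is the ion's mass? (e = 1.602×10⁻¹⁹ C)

Combine |q|V = ½mv² and r = mv/(|q|B): eliminate v to get m = qB²r²/(2V).
m = (1.602×10⁻¹⁹)(0.453)²(0.0912)²/(2·5610) ≈ 2.44×10⁻²⁶ kg.

m ≈ 2.44×10⁻²⁶ kg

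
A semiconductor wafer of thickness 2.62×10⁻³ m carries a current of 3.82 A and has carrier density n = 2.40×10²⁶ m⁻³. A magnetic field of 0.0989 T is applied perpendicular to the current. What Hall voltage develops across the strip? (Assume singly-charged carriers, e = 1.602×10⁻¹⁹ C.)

V_H = IB/(n e t).
V_H = (3.82)(0.0989)/((2.40×10²⁶)(1.602×10⁻¹⁹)(2.62×10⁻³)) ≈ 3.75×10⁻⁶ V.

V_H ≈ 3.75×10⁻⁶ V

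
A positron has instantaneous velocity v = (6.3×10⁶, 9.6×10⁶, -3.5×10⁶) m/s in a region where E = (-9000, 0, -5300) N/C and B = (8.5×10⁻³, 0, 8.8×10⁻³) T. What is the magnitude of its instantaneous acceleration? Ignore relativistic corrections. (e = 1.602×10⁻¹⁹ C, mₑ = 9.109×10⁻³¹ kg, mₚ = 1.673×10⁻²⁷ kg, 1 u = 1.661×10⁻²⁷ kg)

v×B = (8.45×10⁴, -8.52×10⁴, -8.16×10⁴) N/C.
E + v×B = (7.55×10⁴, -8.52×10⁴, -8.69×10⁴) N/C.
F = q(E + v×B) = (1.602×10⁻¹⁹ C)·(7.55×10⁴, -8.52×10⁴, -8.69×10⁴) = (1.21×10⁻¹⁴, -1.36×10⁻¹⁴, -1.39×10⁻¹⁴) N.
|a| = |F|/m = 2.294×10⁻¹⁴/9.109×10⁻³¹ ≈ 2.52×10¹⁶ m/s².

|a| ≈ 2.52×10¹⁶ m/s²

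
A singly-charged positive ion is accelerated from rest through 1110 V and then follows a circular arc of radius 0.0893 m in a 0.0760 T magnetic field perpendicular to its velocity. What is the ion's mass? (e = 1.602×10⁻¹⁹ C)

m ≈ 3.32×10⁻²⁷ kg

Combine |q|V = ½mv² and r = mv/(|q|B): eliminate v to get m = qB²r²/(2V).
m = (1.602×10⁻¹⁹)(0.0760)²(0.0893)²/(2·1110) ≈ 3.32×10⁻²⁷ kg.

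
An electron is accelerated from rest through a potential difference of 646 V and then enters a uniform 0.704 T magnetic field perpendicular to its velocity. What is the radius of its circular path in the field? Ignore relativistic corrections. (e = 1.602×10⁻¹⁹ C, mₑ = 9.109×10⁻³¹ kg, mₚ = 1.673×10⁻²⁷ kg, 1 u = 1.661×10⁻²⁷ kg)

Acceleration: |q|V = ½mv² ⇒ v = √(2|q|V/m) = √(2·1.602×10⁻¹⁹·646/9.109×10⁻³¹) ≈ 1.507×10⁷ m/s.
In the field: r = mv/(|q|B) = (9.109×10⁻³¹)(1.507×10⁷)/((1.602×10⁻¹⁹)(0.704)) ≈ 1.22×10⁻⁴ m.

r ≈ 1.22×10⁻⁴ m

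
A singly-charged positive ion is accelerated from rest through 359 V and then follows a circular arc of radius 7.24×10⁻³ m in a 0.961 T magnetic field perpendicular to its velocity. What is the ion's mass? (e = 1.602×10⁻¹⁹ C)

m ≈ 1.08×10⁻²⁶ kg

Combine |q|V = ½mv² and r = mv/(|q|B): eliminate v to get m = qB²r²/(2V).
m = (1.602×10⁻¹⁹)(0.961)²(7.24×10⁻³)²/(2·359) ≈ 1.08×10⁻²⁶ kg.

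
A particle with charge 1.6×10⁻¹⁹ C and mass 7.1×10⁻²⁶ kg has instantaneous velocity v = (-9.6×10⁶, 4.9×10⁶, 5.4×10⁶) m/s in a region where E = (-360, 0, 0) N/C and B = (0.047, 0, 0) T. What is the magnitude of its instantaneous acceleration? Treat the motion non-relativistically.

v×B = (0, 2.54×10⁵, -2.30×10⁵) N/C.
E + v×B = (-360, 2.54×10⁵, -2.30×10⁵) N/C.
F = q(E + v×B) = (1.6×10⁻¹⁹ C)·(-360, 2.54×10⁵, -2.30×10⁵) = (-5.76×10⁻¹⁷, 4.06×10⁻¹⁴, -3.68×10⁻¹⁴) N.
|a| = |F|/m = 5.483×10⁻¹⁴/7.1×10⁻²⁶ ≈ 7.72×10¹¹ m/s².

|a| ≈ 7.72×10¹¹ m/s²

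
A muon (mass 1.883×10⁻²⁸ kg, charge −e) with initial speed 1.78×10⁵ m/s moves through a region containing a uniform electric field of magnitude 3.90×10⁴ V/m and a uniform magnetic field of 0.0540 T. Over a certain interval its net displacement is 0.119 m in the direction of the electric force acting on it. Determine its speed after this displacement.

v_f ≈ 2.82×10⁶ m/s

B does no work; ΔKE = |q|E d.
½mv_f² = ½mv₀² + |q|Ed = ½(1.883×10⁻²⁸)(1.78×10⁵)² + (1.602×10⁻¹⁹)(3.90×10⁴)(0.119) ≈ 2.983×10⁻¹⁸ J + 7.435×10⁻¹⁶ J ≈ 7.465×10⁻¹⁶ J.
v_f = √(2·7.465×10⁻¹⁶/1.883×10⁻²⁸) ≈ 2.82×10⁶ m/s.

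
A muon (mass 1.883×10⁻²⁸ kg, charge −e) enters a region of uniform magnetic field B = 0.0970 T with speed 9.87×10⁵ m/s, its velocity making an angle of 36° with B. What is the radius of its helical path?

r ≈ 7.03×10⁻³ m

v⊥ = v sinθ = 9.87×10⁵·sin36° ≈ 5.801×10⁵ m/s.
r = m v⊥/(|q|B) = (1.883×10⁻²⁸)(5.801×10⁵)/((1.602×10⁻¹⁹)(0.0970)) ≈ 7.03×10⁻³ m.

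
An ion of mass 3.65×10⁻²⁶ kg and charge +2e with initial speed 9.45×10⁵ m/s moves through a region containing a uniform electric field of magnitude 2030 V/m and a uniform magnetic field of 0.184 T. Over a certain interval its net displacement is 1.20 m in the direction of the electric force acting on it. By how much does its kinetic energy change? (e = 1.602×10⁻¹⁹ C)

The magnetic force is always ⟂ v and does no work; only the electric force changes KE.
ΔKE = F_E · d = |q|E d = (3.204×10⁻¹⁹)(2030)(1.20) ≈ 7.80×10⁻¹⁶ J.

ΔKE ≈ 7.80×10⁻¹⁶ J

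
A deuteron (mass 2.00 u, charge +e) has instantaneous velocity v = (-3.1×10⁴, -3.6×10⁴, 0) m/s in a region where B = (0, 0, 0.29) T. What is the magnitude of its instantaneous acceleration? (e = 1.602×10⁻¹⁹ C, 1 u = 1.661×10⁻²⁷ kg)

|a| ≈ 6.64×10¹¹ m/s²

v×B = (-1.04×10⁴, 8990, 0) N/C.
F = q v×B = (1.602×10⁻¹⁹ C)·(-1.04×10⁴, 8990, 0) = (-1.67×10⁻¹⁵, 1.44×10⁻¹⁵, 0) N.
|a| = |F|/m = 2.207×10⁻¹⁵/3.322×10⁻²⁷ ≈ 6.64×10¹¹ m/s².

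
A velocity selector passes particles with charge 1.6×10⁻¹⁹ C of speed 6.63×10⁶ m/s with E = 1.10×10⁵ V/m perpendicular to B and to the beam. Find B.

Balance of forces in the selector: qE = qvB ⇒ B = E/v.
B = 1.10×10⁵/6.63×10⁶ = 0.0166 T.

B = 0.0166 T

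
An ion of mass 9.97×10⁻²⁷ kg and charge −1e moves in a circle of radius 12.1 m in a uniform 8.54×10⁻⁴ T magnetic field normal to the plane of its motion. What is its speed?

From |q|vB = mv²/r, v = |q|Br/m.
v = (1.602×10⁻¹⁹)(8.54×10⁻⁴)(12.1)/9.97×10⁻²⁷ ≈ 1.66×10⁵ m/s.

v ≈ 1.66×10⁵ m/s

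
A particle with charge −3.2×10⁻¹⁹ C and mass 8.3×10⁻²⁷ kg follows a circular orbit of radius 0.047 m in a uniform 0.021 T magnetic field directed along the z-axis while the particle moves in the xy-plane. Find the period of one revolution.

The cyclotron period depends only on m, q, B: T = 2πm/(|q|B).
T = 2π(8.3×10⁻²⁷)/((3.2×10⁻¹⁹)(0.021)) ≈ 7.8×10⁻⁶ s.

T ≈ 7.8×10⁻⁶ s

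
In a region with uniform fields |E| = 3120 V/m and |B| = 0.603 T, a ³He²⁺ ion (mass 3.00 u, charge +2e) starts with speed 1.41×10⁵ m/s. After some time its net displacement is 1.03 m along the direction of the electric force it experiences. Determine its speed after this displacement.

B does no work; ΔKE = |q|E d.
½mv_f² = ½mv₀² + |q|Ed = ½(4.983×10⁻²⁷)(1.41×10⁵)² + (3.204×10⁻¹⁹)(3120)(1.03) ≈ 4.953×10⁻¹⁷ J + 1.030×10⁻¹⁵ J ≈ 1.079×10⁻¹⁵ J.
v_f = √(2·1.079×10⁻¹⁵/4.983×10⁻²⁷) ≈ 6.58×10⁵ m/s.

v_f ≈ 6.58×10⁵ m/s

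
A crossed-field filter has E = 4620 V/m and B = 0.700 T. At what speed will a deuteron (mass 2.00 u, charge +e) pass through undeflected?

Zero net Lorentz force requires |qE| = |q v×B|, i.e. E = vB.
v = E/B = 4620/0.700 = 6600 m/s.

v = 6600 m/s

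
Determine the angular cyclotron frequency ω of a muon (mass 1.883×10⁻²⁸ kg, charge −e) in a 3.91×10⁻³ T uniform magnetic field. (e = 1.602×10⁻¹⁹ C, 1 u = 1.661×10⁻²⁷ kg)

ω ≈ 3.33×10⁶ rad/s

ω = |q|B/m.
ω = (1.602×10⁻¹⁹)(3.91×10⁻³)/1.883×10⁻²⁸ ≈ 3.33×10⁶ rad/s.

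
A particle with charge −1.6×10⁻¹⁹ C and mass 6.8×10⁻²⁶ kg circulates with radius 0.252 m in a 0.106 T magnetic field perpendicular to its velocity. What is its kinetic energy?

v = |q|Br/m, then KE = ½mv² = (qBr)²/(2m).
v = (1.6×10⁻¹⁹)(0.106)(0.252)/6.8×10⁻²⁶ ≈ 6.285×10⁴ m/s.
KE = ½(6.8×10⁻²⁶)(6.285×10⁴)² ≈ 1.34×10⁻¹⁶ J.

KE ≈ 1.34×10⁻¹⁶ J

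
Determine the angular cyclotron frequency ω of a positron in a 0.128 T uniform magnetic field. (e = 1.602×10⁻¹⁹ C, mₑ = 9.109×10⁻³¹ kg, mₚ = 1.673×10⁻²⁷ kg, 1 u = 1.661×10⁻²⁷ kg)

ω ≈ 2.25×10¹⁰ rad/s

ω = |q|B/m.
ω = (1.602×10⁻¹⁹)(0.128)/9.109×10⁻³¹ ≈ 2.25×10¹⁰ rad/s.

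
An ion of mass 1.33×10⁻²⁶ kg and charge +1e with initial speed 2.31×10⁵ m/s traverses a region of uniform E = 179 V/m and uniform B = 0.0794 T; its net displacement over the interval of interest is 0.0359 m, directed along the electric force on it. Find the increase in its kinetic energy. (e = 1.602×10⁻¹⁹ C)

The magnetic force is always ⟂ v and does no work; only the electric force changes KE.
ΔKE = F_E · d = |q|E d = (1.602×10⁻¹⁹)(179)(0.0359) ≈ 1.03×10⁻¹⁸ J.

ΔKE ≈ 1.03×10⁻¹⁸ J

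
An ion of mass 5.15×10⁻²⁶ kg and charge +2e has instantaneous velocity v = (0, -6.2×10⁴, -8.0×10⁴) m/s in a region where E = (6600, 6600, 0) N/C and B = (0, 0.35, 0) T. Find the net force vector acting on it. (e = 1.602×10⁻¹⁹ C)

v×B = (2.80×10⁴, 0, 0) N/C.
E + v×B = (3.46×10⁴, 6600, 0) N/C.
F = q(E + v×B) = (3.204×10⁻¹⁹ C)·(3.46×10⁴, 6600, 0) = (1.11×10⁻¹⁴, 2.11×10⁻¹⁵, 0) N.

F ≈ (1.11×10⁻¹⁴, 2.11×10⁻¹⁵, 0) N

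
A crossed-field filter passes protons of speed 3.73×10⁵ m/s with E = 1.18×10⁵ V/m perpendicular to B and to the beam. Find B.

Balance of forces in the selector: qE = qvB ⇒ B = E/v.
B = 1.18×10⁵/3.73×10⁵ = 0.316 T.

B = 0.316 T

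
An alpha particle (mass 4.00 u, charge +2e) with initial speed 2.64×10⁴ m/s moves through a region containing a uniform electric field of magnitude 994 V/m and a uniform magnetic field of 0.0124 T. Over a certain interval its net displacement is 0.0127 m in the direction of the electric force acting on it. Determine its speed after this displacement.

B does no work; ΔKE = |q|E d.
½mv_f² = ½mv₀² + |q|Ed = ½(6.644×10⁻²⁷)(2.64×10⁴)² + (3.204×10⁻¹⁹)(994)(0.0127) ≈ 2.315×10⁻¹⁸ J + 4.045×10⁻¹⁸ J ≈ 6.360×10⁻¹⁸ J.
v_f = √(2·6.360×10⁻¹⁸/6.644×10⁻²⁷) ≈ 4.38×10⁴ m/s.

v_f ≈ 4.38×10⁴ m/s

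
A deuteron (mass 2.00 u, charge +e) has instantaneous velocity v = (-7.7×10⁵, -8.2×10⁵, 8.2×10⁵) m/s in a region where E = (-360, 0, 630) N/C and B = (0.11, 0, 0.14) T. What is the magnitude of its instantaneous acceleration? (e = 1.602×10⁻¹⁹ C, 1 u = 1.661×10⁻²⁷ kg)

v×B = (-1.15×10⁵, 1.98×10⁵, 9.02×10⁴) N/C.
E + v×B = (-1.15×10⁵, 1.98×10⁵, 9.08×10⁴) N/C.
F = q(E + v×B) = (1.602×10⁻¹⁹ C)·(-1.15×10⁵, 1.98×10⁵, 9.08×10⁴) = (-1.84×10⁻¹⁴, 3.17×10⁻¹⁴, 1.46×10⁻¹⁴) N.
|a| = |F|/m = 3.947×10⁻¹⁴/3.322×10⁻²⁷ ≈ 1.19×10¹³ m/s².

|a| ≈ 1.19×10¹³ m/s²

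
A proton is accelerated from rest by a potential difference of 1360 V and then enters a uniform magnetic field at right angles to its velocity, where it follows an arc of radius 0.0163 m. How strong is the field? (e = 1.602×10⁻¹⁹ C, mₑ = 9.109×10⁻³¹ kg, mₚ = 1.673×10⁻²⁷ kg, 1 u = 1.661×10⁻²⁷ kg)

v = √(2|q|V/m) = √(2·1.602×10⁻¹⁹·1360/1.673×10⁻²⁷) ≈ 5.103×10⁵ m/s.
B = mv/(|q|r) = (1.673×10⁻²⁷)(5.103×10⁵)/((1.602×10⁻¹⁹)(0.0163)) ≈ 0.327 T.

B ≈ 0.327 T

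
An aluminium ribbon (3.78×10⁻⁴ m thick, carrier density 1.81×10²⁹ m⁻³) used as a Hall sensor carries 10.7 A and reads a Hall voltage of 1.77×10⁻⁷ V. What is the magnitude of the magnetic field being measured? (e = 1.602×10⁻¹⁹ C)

From V_H = IB/(n e t), B = V_H n e t / I.
B = (1.77×10⁻⁷)(1.81×10²⁹)(1.602×10⁻¹⁹)(3.78×10⁻⁴)/10.7 ≈ 0.181 T.

B ≈ 0.181 T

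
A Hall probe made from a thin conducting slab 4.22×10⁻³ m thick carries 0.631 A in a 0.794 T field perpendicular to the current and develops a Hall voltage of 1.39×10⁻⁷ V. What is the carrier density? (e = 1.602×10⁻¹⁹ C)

n ≈ 5.33×10²⁷ m⁻³

From V_H = IB/(n e t), n = IB/(V_H e t).
n = (0.631)(0.794)/((1.39×10⁻⁷)(1.602×10⁻¹⁹)(4.22×10⁻³)) ≈ 5.33×10²⁷ m⁻³.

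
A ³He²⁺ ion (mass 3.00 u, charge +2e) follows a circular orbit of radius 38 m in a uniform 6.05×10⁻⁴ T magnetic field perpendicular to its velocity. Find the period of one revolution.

The cyclotron period depends only on m, q, B: T = 2πm/(|q|B).
T = 2π(4.983×10⁻²⁷)/((3.204×10⁻¹⁹)(6.05×10⁻⁴)) ≈ 1.62×10⁻⁴ s.

T ≈ 1.62×10⁻⁴ s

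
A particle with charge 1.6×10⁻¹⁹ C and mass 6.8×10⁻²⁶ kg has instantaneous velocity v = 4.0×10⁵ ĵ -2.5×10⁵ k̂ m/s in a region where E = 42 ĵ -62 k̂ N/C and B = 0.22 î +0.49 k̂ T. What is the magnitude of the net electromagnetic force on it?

|F| ≈ 3.55×10⁻¹⁴ N

v×B = (1.96×10⁵, -5.50×10⁴, -8.80×10⁴) N/C.
E + v×B = (1.96×10⁵, -5.50×10⁴, -8.81×10⁴) N/C.
F = q(E + v×B) = (1.6×10⁻¹⁹ C)·(1.96×10⁵, -5.50×10⁴, -8.81×10⁴) = (3.14×10⁻¹⁴, -8.79×10⁻¹⁵, -1.41×10⁻¹⁴) N.
|F| = 3.55×10⁻¹⁴ N.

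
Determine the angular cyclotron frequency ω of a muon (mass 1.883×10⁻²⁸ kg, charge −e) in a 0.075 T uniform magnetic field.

ω ≈ 6.4×10⁷ rad/s

ω = |q|B/m.
ω = (1.602×10⁻¹⁹)(0.075)/1.883×10⁻²⁸ ≈ 6.4×10⁷ rad/s.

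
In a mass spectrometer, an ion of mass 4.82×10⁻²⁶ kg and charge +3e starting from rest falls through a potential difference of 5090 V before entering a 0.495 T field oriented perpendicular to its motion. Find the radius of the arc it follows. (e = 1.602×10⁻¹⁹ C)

Acceleration: |q|V = ½mv² ⇒ v = √(2|q|V/m) = √(2·4.806×10⁻¹⁹·5090/4.82×10⁻²⁶) ≈ 3.186×10⁵ m/s.
In the field: r = mv/(|q|B) = (4.82×10⁻²⁶)(3.186×10⁵)/((4.806×10⁻¹⁹)(0.495)) ≈ 0.0646 m.

r ≈ 0.0646 m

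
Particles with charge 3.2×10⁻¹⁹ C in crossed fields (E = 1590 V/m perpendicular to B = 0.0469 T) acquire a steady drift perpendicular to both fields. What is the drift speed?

The E×B drift speed is v_d = E/B.
v_d = 1590/0.0469 = 3.39×10⁴ m/s.

v_d ≈ 3.39×10⁴ m/s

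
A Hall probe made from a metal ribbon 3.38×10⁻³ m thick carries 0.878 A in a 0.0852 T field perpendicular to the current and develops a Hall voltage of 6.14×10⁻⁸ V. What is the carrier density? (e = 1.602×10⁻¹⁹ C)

From V_H = IB/(n e t), n = IB/(V_H e t).
n = (0.878)(0.0852)/((6.14×10⁻⁸)(1.602×10⁻¹⁹)(3.38×10⁻³)) ≈ 2.25×10²⁷ m⁻³.

n ≈ 2.25×10²⁷ m⁻³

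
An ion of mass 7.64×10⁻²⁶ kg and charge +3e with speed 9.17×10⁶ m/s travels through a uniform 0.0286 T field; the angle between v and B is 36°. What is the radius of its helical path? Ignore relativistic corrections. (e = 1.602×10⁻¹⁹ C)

r ≈ 30.0 m

v⊥ = v sinθ = 9.17×10⁶·sin36° ≈ 5.390×10⁶ m/s.
r = m v⊥/(|q|B) = (7.64×10⁻²⁶)(5.390×10⁶)/((4.806×10⁻¹⁹)(0.0286)) ≈ 30.0 m.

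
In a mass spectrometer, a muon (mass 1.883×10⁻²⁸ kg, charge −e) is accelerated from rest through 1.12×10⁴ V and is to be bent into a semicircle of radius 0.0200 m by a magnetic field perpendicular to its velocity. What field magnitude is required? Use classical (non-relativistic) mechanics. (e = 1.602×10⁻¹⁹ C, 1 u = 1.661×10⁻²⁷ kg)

B ≈ 0.257 T

v = √(2|q|V/m) = √(2·1.602×10⁻¹⁹·1.12×10⁴/1.883×10⁻²⁸) ≈ 4.365×10⁶ m/s.
B = mv/(|q|r) = (1.883×10⁻²⁸)(4.365×10⁶)/((1.602×10⁻¹⁹)(0.0200)) ≈ 0.257 T.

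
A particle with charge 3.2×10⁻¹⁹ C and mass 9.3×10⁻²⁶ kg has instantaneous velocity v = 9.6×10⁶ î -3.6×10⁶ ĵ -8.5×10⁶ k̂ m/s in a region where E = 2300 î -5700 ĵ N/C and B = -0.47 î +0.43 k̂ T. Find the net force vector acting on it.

F ≈ (-4.95×10⁻¹³, -4.44×10⁻¹⁴, -5.41×10⁻¹³) N

v×B = (-1.55×10⁶, -1.33×10⁵, -1.69×10⁶) N/C.
E + v×B = (-1.55×10⁶, -1.39×10⁵, -1.69×10⁶) N/C.
F = q(E + v×B) = (3.2×10⁻¹⁹ C)·(-1.55×10⁶, -1.39×10⁵, -1.69×10⁶) = (-4.95×10⁻¹³, -4.44×10⁻¹⁴, -5.41×10⁻¹³) N.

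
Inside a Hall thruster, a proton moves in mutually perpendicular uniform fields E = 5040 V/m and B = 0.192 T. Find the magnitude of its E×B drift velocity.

v_d ≈ 2.62×10⁴ m/s

The E×B drift speed is v_d = E/B.
v_d = 5040/0.192 = 2.62×10⁴ m/s.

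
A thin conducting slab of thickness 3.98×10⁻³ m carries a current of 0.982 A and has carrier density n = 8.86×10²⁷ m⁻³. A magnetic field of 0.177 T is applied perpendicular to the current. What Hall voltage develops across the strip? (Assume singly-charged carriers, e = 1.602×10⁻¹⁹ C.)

V_H ≈ 3.08×10⁻⁸ V

V_H = IB/(n e t).
V_H = (0.982)(0.177)/((8.86×10²⁷)(1.602×10⁻¹⁹)(3.98×10⁻³)) ≈ 3.08×10⁻⁸ V.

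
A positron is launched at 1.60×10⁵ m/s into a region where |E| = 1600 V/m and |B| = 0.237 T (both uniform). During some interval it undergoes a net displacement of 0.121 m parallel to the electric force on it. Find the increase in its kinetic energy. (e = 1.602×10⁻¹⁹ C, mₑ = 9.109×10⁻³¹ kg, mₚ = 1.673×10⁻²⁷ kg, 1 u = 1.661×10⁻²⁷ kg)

ΔKE ≈ 3.10×10⁻¹⁷ J

The magnetic force is always ⟂ v and does no work; only the electric force changes KE.
ΔKE = F_E · d = |q|E d = (1.602×10⁻¹⁹)(1600)(0.121) ≈ 3.10×10⁻¹⁷ J.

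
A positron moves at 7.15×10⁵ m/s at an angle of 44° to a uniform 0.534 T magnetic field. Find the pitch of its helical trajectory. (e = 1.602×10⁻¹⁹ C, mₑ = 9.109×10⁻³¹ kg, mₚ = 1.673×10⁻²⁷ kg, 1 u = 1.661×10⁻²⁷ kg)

p ≈ 3.44×10⁻⁵ m

v∥ = v cosθ = 7.15×10⁵·cos44° ≈ 5.143×10⁵ m/s.
T = 2πm/(|q|B) = 2π(9.109×10⁻³¹)/((1.602×10⁻¹⁹)(0.534)) ≈ 6.690×10⁻¹¹ s.
pitch = v∥ T = (5.143×10⁵)(6.690×10⁻¹¹) ≈ 3.44×10⁻⁵ m.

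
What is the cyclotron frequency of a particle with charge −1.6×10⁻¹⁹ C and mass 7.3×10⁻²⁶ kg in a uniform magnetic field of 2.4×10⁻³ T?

f = |q|B/(2πm).
f = (1.6×10⁻¹⁹)(2.4×10⁻³)/(2π·7.3×10⁻²⁶) ≈ 840 Hz.

f ≈ 840 Hz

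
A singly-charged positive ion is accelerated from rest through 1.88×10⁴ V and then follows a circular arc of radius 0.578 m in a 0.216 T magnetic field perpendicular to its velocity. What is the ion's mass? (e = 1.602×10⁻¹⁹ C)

m ≈ 6.64×10⁻²⁶ kg

Combine |q|V = ½mv² and r = mv/(|q|B): eliminate v to get m = qB²r²/(2V).
m = (1.602×10⁻¹⁹)(0.216)²(0.578)²/(2·1.88×10⁴) ≈ 6.64×10⁻²⁶ kg.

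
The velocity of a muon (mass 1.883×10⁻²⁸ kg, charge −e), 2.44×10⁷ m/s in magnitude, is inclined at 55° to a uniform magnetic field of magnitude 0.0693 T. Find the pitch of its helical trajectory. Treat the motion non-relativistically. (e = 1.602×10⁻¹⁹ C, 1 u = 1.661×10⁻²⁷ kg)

v∥ = v cosθ = 2.44×10⁷·cos55° ≈ 1.400×10⁷ m/s.
T = 2πm/(|q|B) = 2π(1.883×10⁻²⁸)/((1.602×10⁻¹⁹)(0.0693)) ≈ 1.066×10⁻⁷ s.
pitch = v∥ T = (1.400×10⁷)(1.066×10⁻⁷) ≈ 1.49 m.

p ≈ 1.49 m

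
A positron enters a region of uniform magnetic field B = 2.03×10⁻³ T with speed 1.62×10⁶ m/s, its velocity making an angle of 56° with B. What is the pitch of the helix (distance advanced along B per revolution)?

p ≈ 0.0159 m

v∥ = v cosθ = 1.62×10⁶·cos56° ≈ 9.059×10⁵ m/s.
T = 2πm/(|q|B) = 2π(9.109×10⁻³¹)/((1.602×10⁻¹⁹)(2.03×10⁻³)) ≈ 1.760×10⁻⁸ s.
pitch = v∥ T = (9.059×10⁵)(1.760×10⁻⁸) ≈ 0.0159 m.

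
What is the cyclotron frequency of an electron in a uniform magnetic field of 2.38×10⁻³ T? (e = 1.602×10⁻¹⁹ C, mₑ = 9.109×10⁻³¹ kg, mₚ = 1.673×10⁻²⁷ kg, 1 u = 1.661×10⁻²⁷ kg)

f ≈ 6.66×10⁷ Hz

f = |q|B/(2πm).
f = (1.602×10⁻¹⁹)(2.38×10⁻³)/(2π·9.109×10⁻³¹) ≈ 6.66×10⁷ Hz.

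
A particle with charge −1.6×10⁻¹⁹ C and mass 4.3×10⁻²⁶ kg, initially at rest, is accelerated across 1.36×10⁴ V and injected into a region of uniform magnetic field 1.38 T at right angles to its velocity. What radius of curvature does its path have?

r ≈ 0.0620 m

Acceleration: |q|V = ½mv² ⇒ v = √(2|q|V/m) = √(2·1.6×10⁻¹⁹·1.36×10⁴/4.3×10⁻²⁶) ≈ 3.181×10⁵ m/s.
In the field: r = mv/(|q|B) = (4.3×10⁻²⁶)(3.181×10⁵)/((1.6×10⁻¹⁹)(1.38)) ≈ 0.0620 m.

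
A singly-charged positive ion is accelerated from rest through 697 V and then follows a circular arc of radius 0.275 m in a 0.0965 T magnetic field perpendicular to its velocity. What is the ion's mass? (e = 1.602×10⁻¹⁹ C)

Combine |q|V = ½mv² and r = mv/(|q|B): eliminate v to get m = qB²r²/(2V).
m = (1.602×10⁻¹⁹)(0.0965)²(0.275)²/(2·697) ≈ 8.09×10⁻²⁶ kg.

m ≈ 8.09×10⁻²⁶ kg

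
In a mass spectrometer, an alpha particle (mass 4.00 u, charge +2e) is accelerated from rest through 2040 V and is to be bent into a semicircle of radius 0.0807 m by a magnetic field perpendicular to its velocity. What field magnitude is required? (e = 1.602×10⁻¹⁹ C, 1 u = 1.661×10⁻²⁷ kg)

B ≈ 0.114 T

v = √(2|q|V/m) = √(2·3.204×10⁻¹⁹·2040/6.644×10⁻²⁷) ≈ 4.436×10⁵ m/s.
B = mv/(|q|r) = (6.644×10⁻²⁷)(4.436×10⁵)/((3.204×10⁻¹⁹)(0.0807)) ≈ 0.114 T.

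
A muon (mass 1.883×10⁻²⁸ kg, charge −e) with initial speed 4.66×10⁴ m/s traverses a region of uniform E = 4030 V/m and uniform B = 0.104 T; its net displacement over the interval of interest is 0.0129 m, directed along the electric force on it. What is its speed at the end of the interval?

B does no work; ΔKE = |q|E d.
½mv_f² = ½mv₀² + |q|Ed = ½(1.883×10⁻²⁸)(4.66×10⁴)² + (1.602×10⁻¹⁹)(4030)(0.0129) ≈ 2.045×10⁻¹⁹ J + 8.328×10⁻¹⁸ J ≈ 8.533×10⁻¹⁸ J.
v_f = √(2·8.533×10⁻¹⁸/1.883×10⁻²⁸) ≈ 3.01×10⁵ m/s.

v_f ≈ 3.01×10⁵ m/s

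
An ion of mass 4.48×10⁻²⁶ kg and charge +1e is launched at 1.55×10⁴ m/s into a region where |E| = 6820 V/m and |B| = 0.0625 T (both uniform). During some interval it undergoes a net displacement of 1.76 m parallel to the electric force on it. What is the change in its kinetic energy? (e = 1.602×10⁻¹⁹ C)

The magnetic force is always ⟂ v and does no work; only the electric force changes KE.
ΔKE = F_E · d = |q|E d = (1.602×10⁻¹⁹)(6820)(1.76) ≈ 1.92×10⁻¹⁵ J.

ΔKE ≈ 1.92×10⁻¹⁵ J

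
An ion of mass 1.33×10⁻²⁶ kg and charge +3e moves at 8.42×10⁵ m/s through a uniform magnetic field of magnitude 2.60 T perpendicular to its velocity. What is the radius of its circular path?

The magnetic force provides the centripetal force: |q|vB = mv²/r.
r = mv/(|q|B) = (1.33×10⁻²⁶)(8.42×10⁵)/((4.806×10⁻¹⁹)(2.60)) ≈ 8.96×10⁻³ m.

r ≈ 8.96×10⁻³ m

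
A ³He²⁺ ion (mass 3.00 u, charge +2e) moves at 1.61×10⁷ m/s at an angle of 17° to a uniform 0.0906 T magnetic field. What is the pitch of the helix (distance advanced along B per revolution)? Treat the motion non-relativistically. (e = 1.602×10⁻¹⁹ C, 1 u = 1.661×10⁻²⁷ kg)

p ≈ 16.6 m

v∥ = v cosθ = 1.61×10⁷·cos17° ≈ 1.540×10⁷ m/s.
T = 2πm/(|q|B) = 2π(4.983×10⁻²⁷)/((3.204×10⁻¹⁹)(0.0906)) ≈ 1.079×10⁻⁶ s.
pitch = v∥ T = (1.540×10⁷)(1.079×10⁻⁶) ≈ 16.6 m.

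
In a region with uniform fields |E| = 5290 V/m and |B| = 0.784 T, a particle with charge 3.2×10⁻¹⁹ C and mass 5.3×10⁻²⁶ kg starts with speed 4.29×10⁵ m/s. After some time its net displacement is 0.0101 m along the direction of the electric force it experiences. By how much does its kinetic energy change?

The magnetic force is always ⟂ v and does no work; only the electric force changes KE.
ΔKE = F_E · d = |q|E d = (3.2×10⁻¹⁹)(5290)(0.0101) ≈ 1.71×10⁻¹⁷ J.

ΔKE ≈ 1.71×10⁻¹⁷ J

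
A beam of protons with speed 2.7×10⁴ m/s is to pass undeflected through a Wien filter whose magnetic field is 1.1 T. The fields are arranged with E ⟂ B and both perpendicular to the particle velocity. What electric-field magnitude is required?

E = 3.0×10⁴ V/m

For straight-line motion qE = qvB, so E = vB.
E = 2.7×10⁴ × 1.1 = 3.0×10⁴ V/m.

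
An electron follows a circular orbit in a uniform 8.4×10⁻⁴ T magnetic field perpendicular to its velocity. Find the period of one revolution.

The cyclotron period depends only on m, q, B: T = 2πm/(|q|B).
T = 2π(9.109×10⁻³¹)/((1.602×10⁻¹⁹)(8.4×10⁻⁴)) ≈ 4.3×10⁻⁸ s.

T ≈ 4.3×10⁻⁸ s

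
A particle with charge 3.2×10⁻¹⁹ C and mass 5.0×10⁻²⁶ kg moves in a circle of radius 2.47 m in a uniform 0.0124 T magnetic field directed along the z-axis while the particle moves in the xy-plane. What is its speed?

From |q|vB = mv²/r, v = |q|Br/m.
v = (3.2×10⁻¹⁹)(0.0124)(2.47)/5.0×10⁻²⁶ ≈ 1.96×10⁵ m/s.

v ≈ 1.96×10⁵ m/s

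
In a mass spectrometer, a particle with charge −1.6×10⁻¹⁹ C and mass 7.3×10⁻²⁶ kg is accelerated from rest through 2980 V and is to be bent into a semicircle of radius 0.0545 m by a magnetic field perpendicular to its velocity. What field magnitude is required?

v = √(2|q|V/m) = √(2·1.6×10⁻¹⁹·2980/7.3×10⁻²⁶) ≈ 1.143×10⁵ m/s.
B = mv/(|q|r) = (7.3×10⁻²⁶)(1.143×10⁵)/((1.6×10⁻¹⁹)(0.0545)) ≈ 0.957 T.

B ≈ 0.957 T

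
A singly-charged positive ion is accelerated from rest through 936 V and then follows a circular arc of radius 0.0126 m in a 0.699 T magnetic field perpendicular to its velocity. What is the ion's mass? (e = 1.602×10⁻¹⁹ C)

m ≈ 6.64×10⁻²⁷ kg

Combine |q|V = ½mv² and r = mv/(|q|B): eliminate v to get m = qB²r²/(2V).
m = (1.602×10⁻¹⁹)(0.699)²(0.0126)²/(2·936) ≈ 6.64×10⁻²⁷ kg.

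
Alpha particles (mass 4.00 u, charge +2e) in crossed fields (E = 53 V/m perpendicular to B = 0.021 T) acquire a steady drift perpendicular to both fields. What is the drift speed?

v_d ≈ 2500 m/s

The E×B drift speed is v_d = E/B.
v_d = 53/0.021 = 2500 m/s.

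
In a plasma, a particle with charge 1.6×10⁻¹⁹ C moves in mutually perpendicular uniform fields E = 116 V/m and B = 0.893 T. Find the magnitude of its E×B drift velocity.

v_d ≈ 130 m/s

The E×B drift speed is v_d = E/B.
v_d = 116/0.893 = 130 m/s.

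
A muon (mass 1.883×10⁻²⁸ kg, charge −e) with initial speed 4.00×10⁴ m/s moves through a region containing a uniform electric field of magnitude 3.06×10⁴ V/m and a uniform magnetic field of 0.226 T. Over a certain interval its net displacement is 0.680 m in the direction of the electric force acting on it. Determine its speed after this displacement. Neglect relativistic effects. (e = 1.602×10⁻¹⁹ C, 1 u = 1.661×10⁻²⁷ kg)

B does no work; ΔKE = |q|E d.
½mv_f² = ½mv₀² + |q|Ed = ½(1.883×10⁻²⁸)(4.00×10⁴)² + (1.602×10⁻¹⁹)(3.06×10⁴)(0.680) ≈ 1.506×10⁻¹⁹ J + 3.333×10⁻¹⁵ J ≈ 3.334×10⁻¹⁵ J.
v_f = √(2·3.334×10⁻¹⁵/1.883×10⁻²⁸) ≈ 5.95×10⁶ m/s.

v_f ≈ 5.95×10⁶ m/s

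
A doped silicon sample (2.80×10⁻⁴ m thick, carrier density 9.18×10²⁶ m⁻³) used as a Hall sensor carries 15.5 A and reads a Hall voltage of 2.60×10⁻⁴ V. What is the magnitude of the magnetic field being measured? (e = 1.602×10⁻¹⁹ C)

From V_H = IB/(n e t), B = V_H n e t / I.
B = (2.60×10⁻⁴)(9.18×10²⁶)(1.602×10⁻¹⁹)(2.80×10⁻⁴)/15.5 ≈ 0.691 T.

B ≈ 0.691 T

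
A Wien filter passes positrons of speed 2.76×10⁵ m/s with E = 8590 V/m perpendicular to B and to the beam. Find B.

Balance of forces in the selector: qE = qvB ⇒ B = E/v.
B = 8590/2.76×10⁵ = 0.0311 T.

B = 0.0311 T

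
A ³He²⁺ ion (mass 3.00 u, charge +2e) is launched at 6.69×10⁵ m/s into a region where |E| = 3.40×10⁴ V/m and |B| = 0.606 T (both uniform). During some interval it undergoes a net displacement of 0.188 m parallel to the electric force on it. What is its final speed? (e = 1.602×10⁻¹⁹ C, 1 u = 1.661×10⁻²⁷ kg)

B does no work; ΔKE = |q|E d.
½mv_f² = ½mv₀² + |q|Ed = ½(4.983×10⁻²⁷)(6.69×10⁵)² + (3.204×10⁻¹⁹)(3.40×10⁴)(0.188) ≈ 1.115×10⁻¹⁵ J + 2.048×10⁻¹⁵ J ≈ 3.163×10⁻¹⁵ J.
v_f = √(2·3.163×10⁻¹⁵/4.983×10⁻²⁷) ≈ 1.13×10⁶ m/s.

v_f ≈ 1.13×10⁶ m/s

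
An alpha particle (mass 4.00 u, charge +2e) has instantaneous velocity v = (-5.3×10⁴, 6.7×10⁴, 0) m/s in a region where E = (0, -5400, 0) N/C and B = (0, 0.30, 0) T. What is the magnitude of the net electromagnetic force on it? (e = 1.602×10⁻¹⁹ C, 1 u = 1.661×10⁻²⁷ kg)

v×B = (0, 0, -1.59×10⁴) N/C.
E + v×B = (0, -5400, -1.59×10⁴) N/C.
F = q(E + v×B) = (3.204×10⁻¹⁹ C)·(0, -5400, -1.59×10⁴) = (0, -1.73×10⁻¹⁵, -5.09×10⁻¹⁵) N.
|F| = 5.38×10⁻¹⁵ N.

|F| ≈ 5.38×10⁻¹⁵ N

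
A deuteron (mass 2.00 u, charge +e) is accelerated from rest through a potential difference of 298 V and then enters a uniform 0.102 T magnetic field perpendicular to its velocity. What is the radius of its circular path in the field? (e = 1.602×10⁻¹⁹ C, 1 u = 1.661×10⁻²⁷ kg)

r ≈ 0.0345 m

Acceleration: |q|V = ½mv² ⇒ v = √(2|q|V/m) = √(2·1.602×10⁻¹⁹·298/3.322×10⁻²⁷) ≈ 1.695×10⁵ m/s.
In the field: r = mv/(|q|B) = (3.322×10⁻²⁷)(1.695×10⁵)/((1.602×10⁻¹⁹)(0.102)) ≈ 0.0345 m.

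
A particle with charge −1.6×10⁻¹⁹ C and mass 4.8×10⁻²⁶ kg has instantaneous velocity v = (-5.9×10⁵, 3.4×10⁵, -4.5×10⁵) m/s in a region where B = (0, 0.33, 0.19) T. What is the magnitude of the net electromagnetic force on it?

v×B = (2.13×10⁵, 1.12×10⁵, -1.95×10⁵) N/C.
F = q v×B = (−1.6×10⁻¹⁹ C)·(2.13×10⁵, 1.12×10⁵, -1.95×10⁵) = (-3.41×10⁻¹⁴, -1.79×10⁻¹⁴, 3.12×10⁻¹⁴) N.
|F| = 4.95×10⁻¹⁴ N.

|F| ≈ 4.95×10⁻¹⁴ N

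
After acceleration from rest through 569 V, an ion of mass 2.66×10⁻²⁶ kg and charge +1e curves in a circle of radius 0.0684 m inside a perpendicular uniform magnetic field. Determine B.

v = √(2|q|V/m) = √(2·1.602×10⁻¹⁹·569/2.66×10⁻²⁶) ≈ 8.279×10⁴ m/s.
B = mv/(|q|r) = (2.66×10⁻²⁶)(8.279×10⁴)/((1.602×10⁻¹⁹)(0.0684)) ≈ 0.201 T.

B ≈ 0.201 T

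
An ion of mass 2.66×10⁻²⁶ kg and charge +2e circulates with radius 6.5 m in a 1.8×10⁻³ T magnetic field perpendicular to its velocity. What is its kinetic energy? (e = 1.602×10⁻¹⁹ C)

v = |q|Br/m, then KE = ½mv² = (qBr)²/(2m).
v = (3.204×10⁻¹⁹)(1.8×10⁻³)(6.5)/2.66×10⁻²⁶ ≈ 1.409×10⁵ m/s.
KE = ½(2.66×10⁻²⁶)(1.409×10⁵)² ≈ 2.6×10⁻¹⁶ J.

KE ≈ 2.6×10⁻¹⁶ J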